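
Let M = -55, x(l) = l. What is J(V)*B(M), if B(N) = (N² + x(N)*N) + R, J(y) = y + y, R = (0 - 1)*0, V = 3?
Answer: 36300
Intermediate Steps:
R = 0 (R = -1*0 = 0)
J(y) = 2*y
B(N) = 2*N² (B(N) = (N² + N*N) + 0 = (N² + N²) + 0 = 2*N² + 0 = 2*N²)
J(V)*B(M) = (2*3)*(2*(-55)²) = 6*(2*3025) = 6*6050 = 36300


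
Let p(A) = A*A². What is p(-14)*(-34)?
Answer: 93296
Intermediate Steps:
p(A) = A³
p(-14)*(-34) = (-14)³*(-34) = -2744*(-34) = 93296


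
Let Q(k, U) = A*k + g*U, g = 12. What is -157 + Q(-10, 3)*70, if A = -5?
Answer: 5863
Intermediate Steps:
Q(k, U) = -5*k + 12*U
-157 + Q(-10, 3)*70 = -157 + (-5*(-10) + 12*3)*70 = -157 + (50 + 36)*70 = -157 + 86*70 = -157 + 6020 = 5863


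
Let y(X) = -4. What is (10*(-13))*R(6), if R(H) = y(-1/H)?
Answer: 520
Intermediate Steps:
R(H) = -4
(10*(-13))*R(6) = (10*(-13))*(-4) = -130*(-4) = 520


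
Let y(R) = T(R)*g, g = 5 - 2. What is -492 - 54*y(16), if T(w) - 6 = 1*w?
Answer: -4056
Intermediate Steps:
T(w) = 6 + w (T(w) = 6 + 1*w = 6 + w)
g = 3
y(R) = 18 + 3*R (y(R) = (6 + R)*3 = 18 + 3*R)
-492 - 54*y(16) = -492 - 54*(18 + 3*16) = -492 - 54*(18 + 48) = -492 - 54*66 = -492 - 3564 = -4056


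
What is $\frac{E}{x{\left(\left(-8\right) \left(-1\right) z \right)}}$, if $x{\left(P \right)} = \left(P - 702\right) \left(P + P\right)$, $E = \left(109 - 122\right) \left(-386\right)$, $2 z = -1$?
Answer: $\frac{2509}{2824} \approx 0.88846$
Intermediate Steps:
$z = - \frac{1}{2}$ ($z = \frac{1}{2} \left(-1\right) = - \frac{1}{2} \approx -0.5$)
$E = 5018$ ($E = \left(-13\right) \left(-386\right) = 5018$)
$x{\left(P \right)} = 2 P \left(-702 + P\right)$ ($x{\left(P \right)} = \left(-702 + P\right) 2 P = 2 P \left(-702 + P\right)$)
$\frac{E}{x{\left(\left(-8\right) \left(-1\right) z \right)}} = \frac{5018}{2 \left(-8\right) \left(-1\right) \left(- \frac{1}{2}\right) \left(-702 + \left(-8\right) \left(-1\right) \left(- \frac{1}{2}\right)\right)} = \frac{5018}{2 \cdot 8 \left(- \frac{1}{2}\right) \left(-702 + 8 \left(- \frac{1}{2}\right)\right)} = \frac{5018}{2 \left(-4\right) \left(-702 - 4\right)} = \frac{5018}{2 \left(-4\right) \left(-706\right)} = \frac{5018}{5648} = 5018 \cdot \frac{1}{5648} = \frac{2509}{2824}$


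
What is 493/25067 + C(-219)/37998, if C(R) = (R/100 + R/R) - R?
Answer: 2419285727/95249586600 ≈ 0.025399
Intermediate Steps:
C(R) = 1 - 99*R/100 (C(R) = (R*(1/100) + 1) - R = (R/100 + 1) - R = (1 + R/100) - R = 1 - 99*R/100)
493/25067 + C(-219)/37998 = 493/25067 + (1 - 99/100*(-219))/37998 = 493*(1/25067) + (1 + 21681/100)*(1/37998) = 493/25067 + (21781/100)*(1/37998) = 493/25067 + 21781/3799800 = 2419285727/95249586600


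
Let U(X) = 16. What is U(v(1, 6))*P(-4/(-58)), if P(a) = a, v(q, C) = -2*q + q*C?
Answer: 32/29 ≈ 1.1034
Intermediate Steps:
v(q, C) = -2*q + C*q
U(v(1, 6))*P(-4/(-58)) = 16*(-4/(-58)) = 16*(-4*(-1/58)) = 16*(2/29) = 32/29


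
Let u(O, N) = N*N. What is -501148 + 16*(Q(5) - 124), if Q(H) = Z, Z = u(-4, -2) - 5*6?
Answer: -503548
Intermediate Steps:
u(O, N) = N²
Z = -26 (Z = (-2)² - 5*6 = 4 - 30 = -26)
Q(H) = -26
-501148 + 16*(Q(5) - 124) = -501148 + 16*(-26 - 124) = -501148 + 16*(-150) = -501148 - 2400 = -503548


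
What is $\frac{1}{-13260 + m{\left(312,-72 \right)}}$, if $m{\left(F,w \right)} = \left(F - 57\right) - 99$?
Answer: $- \frac{1}{13104} \approx -7.6313 \cdot 10^{-5}$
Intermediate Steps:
$m{\left(F,w \right)} = -156 + F$ ($m{\left(F,w \right)} = \left(-57 + F\right) - 99 = -156 + F$)
$\frac{1}{-13260 + m{\left(312,-72 \right)}} = \frac{1}{-13260 + \left(-156 + 312\right)} = \frac{1}{-13260 + 156} = \frac{1}{-13104} = - \frac{1}{13104}$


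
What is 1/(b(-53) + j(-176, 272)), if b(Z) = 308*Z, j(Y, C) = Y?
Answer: -1/16500 ≈ -6.0606e-5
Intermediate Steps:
1/(b(-53) + j(-176, 272)) = 1/(308*(-53) - 176) = 1/(-16324 - 176) = 1/(-16500) = -1/16500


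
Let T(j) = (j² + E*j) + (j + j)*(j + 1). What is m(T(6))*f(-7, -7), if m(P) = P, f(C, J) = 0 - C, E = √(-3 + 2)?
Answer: 840 + 42*I ≈ 840.0 + 42.0*I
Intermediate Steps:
E = I (E = √(-1) = I ≈ 1.0*I)
f(C, J) = -C
T(j) = j² + I*j + 2*j*(1 + j) (T(j) = (j² + I*j) + (j + j)*(j + 1) = (j² + I*j) + (2*j)*(1 + j) = (j² + I*j) + 2*j*(1 + j) = j² + I*j + 2*j*(1 + j))
m(T(6))*f(-7, -7) = (6*(2 + I + 3*6))*(-1*(-7)) = (6*(2 + I + 18))*7 = (6*(20 + I))*7 = (120 + 6*I)*7 = 840 + 42*I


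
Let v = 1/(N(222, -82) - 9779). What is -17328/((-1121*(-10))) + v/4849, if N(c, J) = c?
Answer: -21131903503/13670858435 ≈ -1.5458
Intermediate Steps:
v = -1/9557 (v = 1/(222 - 9779) = 1/(-9557) = -1/9557 ≈ -0.00010464)
-17328/((-1121*(-10))) + v/4849 = -17328/((-1121*(-10))) - 1/9557/4849 = -17328/11210 - 1/9557*1/4849 = -17328*1/11210 - 1/46341893 = -456/295 - 1/46341893 = -21131903503/13670858435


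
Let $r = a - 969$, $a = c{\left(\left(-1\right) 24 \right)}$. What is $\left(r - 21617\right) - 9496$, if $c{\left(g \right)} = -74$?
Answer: $-32156$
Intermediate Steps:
$a = -74$
$r = -1043$ ($r = -74 - 969 = -1043$)
$\left(r - 21617\right) - 9496 = \left(-1043 - 21617\right) - 9496 = -22660 - 9496 = -32156$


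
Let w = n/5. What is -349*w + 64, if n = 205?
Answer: -14245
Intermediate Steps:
w = 41 (w = 205/5 = 205*(⅕) = 41)
-349*w + 64 = -349*41 + 64 = -14309 + 64 = -14245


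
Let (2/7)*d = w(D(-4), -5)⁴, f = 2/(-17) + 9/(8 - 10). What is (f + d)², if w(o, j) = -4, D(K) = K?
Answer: 918514249/1156 ≈ 7.9456e+5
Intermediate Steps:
f = -157/34 (f = 2*(-1/17) + 9/(-2) = -2/17 + 9*(-½) = -2/17 - 9/2 = -157/34 ≈ -4.6176)
d = 896 (d = (7/2)*(-4)⁴ = (7/2)*256 = 896)
(f + d)² = (-157/34 + 896)² = (30307/34)² = 918514249/1156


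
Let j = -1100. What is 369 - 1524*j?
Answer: 1676769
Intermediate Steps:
369 - 1524*j = 369 - 1524*(-1100) = 369 + 1676400 = 1676769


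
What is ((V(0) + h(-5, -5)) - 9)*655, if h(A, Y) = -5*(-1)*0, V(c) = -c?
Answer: -5895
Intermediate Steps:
h(A, Y) = 0 (h(A, Y) = 5*0 = 0)
((V(0) + h(-5, -5)) - 9)*655 = ((-1*0 + 0) - 9)*655 = ((0 + 0) - 9)*655 = (0 - 9)*655 = -9*655 = -5895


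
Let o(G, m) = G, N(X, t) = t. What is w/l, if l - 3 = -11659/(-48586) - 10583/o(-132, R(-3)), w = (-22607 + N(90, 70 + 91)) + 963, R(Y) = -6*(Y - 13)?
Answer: -9841288644/38211763 ≈ -257.55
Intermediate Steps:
R(Y) = 78 - 6*Y (R(Y) = -6*(-13 + Y) = 78 - 6*Y)
w = -21483 (w = (-22607 + (70 + 91)) + 963 = (-22607 + 161) + 963 = -22446 + 963 = -21483)
l = 267482341/3206676 (l = 3 + (-11659/(-48586) - 10583/(-132)) = 3 + (-11659*(-1/48586) - 10583*(-1/132)) = 3 + (11659/48586 + 10583/132) = 3 + 257862313/3206676 = 267482341/3206676 ≈ 83.414)
w/l = -21483/267482341/3206676 = -21483*3206676/267482341 = -9841288644/38211763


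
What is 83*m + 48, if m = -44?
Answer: -3604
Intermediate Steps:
83*m + 48 = 83*(-44) + 48 = -3652 + 48 = -3604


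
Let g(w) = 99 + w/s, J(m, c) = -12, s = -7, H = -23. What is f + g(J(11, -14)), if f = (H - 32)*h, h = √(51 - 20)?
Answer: 705/7 - 55*√31 ≈ -205.51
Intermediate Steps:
h = √31 ≈ 5.5678
g(w) = 99 - w/7 (g(w) = 99 + w/(-7) = 99 + w*(-⅐) = 99 - w/7)
f = -55*√31 (f = (-23 - 32)*√31 = -55*√31 ≈ -306.23)
f + g(J(11, -14)) = -55*√31 + (99 - ⅐*(-12)) = -55*√31 + (99 + 12/7) = -55*√31 + 705/7 = 705/7 - 55*√31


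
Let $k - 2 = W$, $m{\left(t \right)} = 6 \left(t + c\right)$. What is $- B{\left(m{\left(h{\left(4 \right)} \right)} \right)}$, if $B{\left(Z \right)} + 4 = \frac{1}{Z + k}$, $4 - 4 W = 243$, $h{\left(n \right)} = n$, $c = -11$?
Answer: $\frac{1600}{399} \approx 4.01$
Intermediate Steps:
$m{\left(t \right)} = -66 + 6 t$ ($m{\left(t \right)} = 6 \left(t - 11\right) = 6 \left(-11 + t\right) = -66 + 6 t$)
$W = - \frac{239}{4}$ ($W = 1 - \frac{243}{4} = - \frac{239}{4} \approx -59.75$)
$k = - \frac{231}{4}$ ($k = 2 - \frac{239}{4} = - \frac{231}{4} \approx -57.75$)
$B{\left(Z \right)} = -4 + \frac{1}{- \frac{231}{4} + Z}$ ($B{\left(Z \right)} = -4 + \frac{1}{Z - \frac{231}{4}} = -4 + \frac{1}{- \frac{231}{4} + Z}$)
$- B{\left(m{\left(h{\left(4 \right)} \right)} \right)} = - \frac{16 \left(58 - \left(-66 + 6 \cdot 4\right)\right)}{-231 + 4 \left(-66 + 6 \cdot 4\right)} = - \frac{16 \left(58 - \left(-66 + 24\right)\right)}{-231 + 4 \left(-66 + 24\right)} = - \frac{16 \left(58 - -42\right)}{-231 + 4 \left(-42\right)} = - \frac{16 \left(58 + 42\right)}{-231 - 168} = - \frac{16 \cdot 100}{-399} = - \frac{16 \left(-1\right) 100}{399} = \left(-1\right) \left(- \frac{1600}{399}\right) = \frac{1600}{399}$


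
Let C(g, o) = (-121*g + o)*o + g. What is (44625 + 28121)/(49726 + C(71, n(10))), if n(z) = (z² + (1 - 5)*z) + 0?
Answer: -72746/462063 ≈ -0.15744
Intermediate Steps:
n(z) = z² - 4*z (n(z) = (z² - 4*z) + 0 = z² - 4*z)
C(g, o) = g + o*(o - 121*g) (C(g, o) = (o - 121*g)*o + g = o*(o - 121*g) + g = g + o*(o - 121*g))
(44625 + 28121)/(49726 + C(71, n(10))) = (44625 + 28121)/(49726 + (71 + (10*(-4 + 10))² - 121*71*10*(-4 + 10))) = 72746/(49726 + (71 + (10*6)² - 121*71*10*6)) = 72746/(49726 + (71 + 60² - 121*71*60)) = 72746/(49726 + (71 + 3600 - 515460)) = 72746/(49726 - 511789) = 72746/(-462063) = 72746*(-1/462063) = -72746/462063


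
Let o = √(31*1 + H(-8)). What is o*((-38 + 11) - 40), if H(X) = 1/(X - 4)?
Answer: -67*√1113/6 ≈ -372.54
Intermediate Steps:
H(X) = 1/(-4 + X)
o = √1113/6 (o = √(31*1 + 1/(-4 - 8)) = √(31 + 1/(-12)) = √(31 - 1/12) = √(371/12) = √1113/6 ≈ 5.5603)
o*((-38 + 11) - 40) = (√1113/6)*((-38 + 11) - 40) = (√1113/6)*(-27 - 40) = (√1113/6)*(-67) = -67*√1113/6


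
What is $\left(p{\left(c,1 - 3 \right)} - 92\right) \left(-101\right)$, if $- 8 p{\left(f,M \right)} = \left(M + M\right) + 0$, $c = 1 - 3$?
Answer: $\frac{18483}{2} \approx 9241.5$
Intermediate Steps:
$c = -2$ ($c = 1 - 3 = -2$)
$p{\left(f,M \right)} = - \frac{M}{4}$ ($p{\left(f,M \right)} = - \frac{\left(M + M\right) + 0}{8} = - \frac{2 M + 0}{8} = - \frac{2 M}{8} = - \frac{M}{4}$)
$\left(p{\left(c,1 - 3 \right)} - 92\right) \left(-101\right) = \left(- \frac{1 - 3}{4} - 92\right) \left(-101\right) = \left(\left(- \frac{1}{4}\right) \left(-2\right) - 92\right) \left(-101\right) = \left(\frac{1}{2} - 92\right) \left(-101\right) = \left(- \frac{183}{2}\right) \left(-101\right) = \frac{18483}{2}$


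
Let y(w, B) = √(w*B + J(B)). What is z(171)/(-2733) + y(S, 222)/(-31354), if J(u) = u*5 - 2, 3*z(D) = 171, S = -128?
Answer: -19/911 - I*√6827/15677 ≈ -0.020856 - 0.0052705*I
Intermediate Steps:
z(D) = 57 (z(D) = (⅓)*171 = 57)
J(u) = -2 + 5*u (J(u) = 5*u - 2 = -2 + 5*u)
y(w, B) = √(-2 + 5*B + B*w) (y(w, B) = √(w*B + (-2 + 5*B)) = √(B*w + (-2 + 5*B)) = √(-2 + 5*B + B*w))
z(171)/(-2733) + y(S, 222)/(-31354) = 57/(-2733) + √(-2 + 5*222 + 222*(-128))/(-31354) = 57*(-1/2733) + √(-2 + 1110 - 28416)*(-1/31354) = -19/911 + √(-27308)*(-1/31354) = -19/911 + (2*I*√6827)*(-1/31354) = -19/911 - I*√6827/15677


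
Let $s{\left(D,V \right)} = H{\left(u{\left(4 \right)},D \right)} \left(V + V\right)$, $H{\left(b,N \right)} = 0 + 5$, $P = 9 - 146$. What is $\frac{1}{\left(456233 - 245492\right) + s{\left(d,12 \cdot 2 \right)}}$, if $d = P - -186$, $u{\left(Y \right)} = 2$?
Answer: $\frac{1}{210981} \approx 4.7398 \cdot 10^{-6}$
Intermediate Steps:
$P = -137$ ($P = 9 - 146 = -137$)
$H{\left(b,N \right)} = 5$
$d = 49$ ($d = -137 - -186 = -137 + 186 = 49$)
$s{\left(D,V \right)} = 10 V$ ($s{\left(D,V \right)} = 5 \left(V + V\right) = 5 \cdot 2 V = 10 V$)
$\frac{1}{\left(456233 - 245492\right) + s{\left(d,12 \cdot 2 \right)}} = \frac{1}{\left(456233 - 245492\right) + 10 \cdot 12 \cdot 2} = \frac{1}{210741 + 10 \cdot 24} = \frac{1}{210741 + 240} = \frac{1}{210981}$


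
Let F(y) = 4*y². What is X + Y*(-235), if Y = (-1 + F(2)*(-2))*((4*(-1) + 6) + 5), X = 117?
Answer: 54402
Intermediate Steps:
Y = -231 (Y = (-1 + (4*2²)*(-2))*((4*(-1) + 6) + 5) = (-1 + (4*4)*(-2))*((-4 + 6) + 5) = (-1 + 16*(-2))*(2 + 5) = (-1 - 32)*7 = -33*7 = -231)
X + Y*(-235) = 117 - 231*(-235) = 117 + 54285 = 54402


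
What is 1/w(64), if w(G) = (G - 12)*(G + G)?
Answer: 1/6656 ≈ 0.00015024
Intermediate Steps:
w(G) = 2*G*(-12 + G) (w(G) = (-12 + G)*(2*G) = 2*G*(-12 + G))
1/w(64) = 1/(2*64*(-12 + 64)) = 1/(2*64*52) = 1/6656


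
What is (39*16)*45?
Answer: 28080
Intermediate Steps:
(39*16)*45 = 624*45 = 28080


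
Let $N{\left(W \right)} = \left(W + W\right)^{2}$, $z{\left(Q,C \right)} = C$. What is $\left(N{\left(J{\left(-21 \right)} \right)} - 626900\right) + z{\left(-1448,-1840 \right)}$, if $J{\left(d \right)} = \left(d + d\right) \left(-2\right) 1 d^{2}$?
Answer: $5488403004$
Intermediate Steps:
$J{\left(d \right)} = - 4 d^{3}$ ($J{\left(d \right)} = 2 d \left(-2\right) 1 d^{2} = - 4 d 1 d^{2} = - 4 d d^{2} = - 4 d^{3}$)
$N{\left(W \right)} = 4 W^{2}$ ($N{\left(W \right)} = \left(2 W\right)^{2} = 4 W^{2}$)
$\left(N{\left(J{\left(-21 \right)} \right)} - 626900\right) + z{\left(-1448,-1840 \right)} = \left(4 \left(- 4 \left(-21\right)^{3}\right)^{2} - 626900\right) - 1840 = \left(4 \left(\left(-4\right) \left(-9261\right)\right)^{2} - 626900\right) - 1840 = \left(4 \cdot 37044^{2} - 626900\right) - 1840 = \left(4 \cdot 1372257936 - 626900\right) - 1840 = \left(5489031744 - 626900\right) - 1840 = 5488404844 - 1840 = 5488403004$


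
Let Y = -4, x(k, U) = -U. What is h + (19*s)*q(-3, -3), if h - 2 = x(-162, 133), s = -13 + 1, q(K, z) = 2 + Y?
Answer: 325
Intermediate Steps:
q(K, z) = -2 (q(K, z) = 2 - 4 = -2)
s = -12
h = -131 (h = 2 - 1*133 = 2 - 133 = -131)
h + (19*s)*q(-3, -3) = -131 + (19*(-12))*(-2) = -131 - 228*(-2) = -131 + 456 = 325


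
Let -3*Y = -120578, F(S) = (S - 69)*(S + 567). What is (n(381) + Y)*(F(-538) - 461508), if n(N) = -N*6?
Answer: -54484502920/3 ≈ -1.8162e+10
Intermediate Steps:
n(N) = -6*N
F(S) = (-69 + S)*(567 + S)
Y = 120578/3 (Y = -1/3*(-120578) = 120578/3 ≈ 40193.)
(n(381) + Y)*(F(-538) - 461508) = (-6*381 + 120578/3)*((-39123 + (-538)**2 + 498*(-538)) - 461508) = (-2286 + 120578/3)*((-39123 + 289444 - 267924) - 461508) = 113720*(-17603 - 461508)/3 = (113720/3)*(-479111) = -54484502920/3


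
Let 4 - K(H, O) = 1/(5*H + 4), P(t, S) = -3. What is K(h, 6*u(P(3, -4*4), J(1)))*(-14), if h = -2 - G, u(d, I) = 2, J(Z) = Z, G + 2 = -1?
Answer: -490/9 ≈ -54.444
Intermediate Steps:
G = -3 (G = -2 - 1 = -3)
h = 1 (h = -2 - 1*(-3) = -2 + 3 = 1)
K(H, O) = 4 - 1/(4 + 5*H) (K(H, O) = 4 - 1/(5*H + 4) = 4 - 1/(4 + 5*H))
K(h, 6*u(P(3, -4*4), J(1)))*(-14) = (5*(3 + 4*1)/(4 + 5*1))*(-14) = (5*(3 + 4)/(4 + 5))*(-14) = (5*7/9)*(-14) = (5*(⅑)*7)*(-14) = (35/9)*(-14) = -490/9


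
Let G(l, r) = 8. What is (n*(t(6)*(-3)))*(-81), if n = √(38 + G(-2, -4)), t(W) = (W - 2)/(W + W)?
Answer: 81*√46 ≈ 549.37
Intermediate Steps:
t(W) = (-2 + W)/(2*W) (t(W) = (-2 + W)/((2*W)) = (-2 + W)*(1/(2*W)) = (-2 + W)/(2*W))
n = √46 (n = √(38 + 8) = √46 ≈ 6.7823)
(n*(t(6)*(-3)))*(-81) = (√46*(((½)*(-2 + 6)/6)*(-3)))*(-81) = (√46*(((½)*(⅙)*4)*(-3)))*(-81) = (√46*((⅓)*(-3)))*(-81) = (√46*(-1))*(-81) = -√46*(-81) = 81*√46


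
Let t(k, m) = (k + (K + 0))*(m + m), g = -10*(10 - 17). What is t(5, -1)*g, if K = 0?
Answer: -700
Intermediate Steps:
g = 70 (g = -10*(-7) = 70)
t(k, m) = 2*k*m (t(k, m) = (k + (0 + 0))*(m + m) = (k + 0)*(2*m) = k*(2*m) = 2*k*m)
t(5, -1)*g = (2*5*(-1))*70 = -10*70 = -700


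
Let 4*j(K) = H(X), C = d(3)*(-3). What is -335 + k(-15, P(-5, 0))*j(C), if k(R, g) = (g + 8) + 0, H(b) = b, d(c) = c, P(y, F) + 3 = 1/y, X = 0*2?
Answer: -335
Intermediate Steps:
X = 0
P(y, F) = -3 + 1/y
k(R, g) = 8 + g (k(R, g) = (8 + g) + 0 = 8 + g)
C = -9 (C = 3*(-3) = -9)
j(K) = 0 (j(K) = (¼)*0 = 0)
-335 + k(-15, P(-5, 0))*j(C) = -335 + (8 + (-3 + 1/(-5)))*0 = -335 + (8 + (-3 - ⅕))*0 = -335 + (8 - 16/5)*0 = -335 + (24/5)*0 = -335 + 0 = -335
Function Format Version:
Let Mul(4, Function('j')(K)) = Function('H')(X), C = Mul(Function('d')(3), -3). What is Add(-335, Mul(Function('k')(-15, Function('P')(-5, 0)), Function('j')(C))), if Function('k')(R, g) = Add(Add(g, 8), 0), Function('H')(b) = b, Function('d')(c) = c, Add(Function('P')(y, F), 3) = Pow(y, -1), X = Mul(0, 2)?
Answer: -335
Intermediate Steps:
X = 0
Function('P')(y, F) = Add(-3, Pow(y, -1))
Function('k')(R, g) = Add(8, g) (Function('k')(R, g) = Add(Add(8, g), 0) = Add(8, g))
C = -9 (C = Mul(3, -3) = -9)
Function('j')(K) = 0 (Function('j')(K) = Mul(Rational(1, 4), 0) = 0)
Add(-335, Mul(Function('k')(-15, Function('P')(-5, 0)), Function('j')(C))) = Add(-335, Mul(Add(8, Add(-3, Pow(-5, -1))), 0)) = Add(-335, Mul(Add(8, Add(-3, Rational(-1, 5))), 0)) = Add(-335, Mul(Add(8, Rational(-16, 5)), 0)) = Add(-335, Mul(Rational(24, 5), 0)) = Add(-335, 0) = -335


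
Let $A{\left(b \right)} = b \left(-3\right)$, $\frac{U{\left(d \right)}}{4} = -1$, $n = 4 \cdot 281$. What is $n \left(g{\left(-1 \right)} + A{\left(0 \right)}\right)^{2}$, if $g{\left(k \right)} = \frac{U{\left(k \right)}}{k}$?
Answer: $17984$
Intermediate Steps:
$n = 1124$
$U{\left(d \right)} = -4$ ($U{\left(d \right)} = 4 \left(-1\right) = -4$)
$A{\left(b \right)} = - 3 b$
$g{\left(k \right)} = - \frac{4}{k}$
$n \left(g{\left(-1 \right)} + A{\left(0 \right)}\right)^{2} = 1124 \left(- \frac{4}{-1} - 0\right)^{2} = 1124 \left(\left(-4\right) \left(-1\right) + 0\right)^{2} = 1124 \left(4 + 0\right)^{2} = 1124 \cdot 4^{2} = 1124 \cdot 16 = 17984$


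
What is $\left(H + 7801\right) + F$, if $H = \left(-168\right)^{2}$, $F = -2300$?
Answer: $33725$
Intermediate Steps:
$H = 28224$
$\left(H + 7801\right) + F = \left(28224 + 7801\right) - 2300 = 36025 - 2300 = 33725$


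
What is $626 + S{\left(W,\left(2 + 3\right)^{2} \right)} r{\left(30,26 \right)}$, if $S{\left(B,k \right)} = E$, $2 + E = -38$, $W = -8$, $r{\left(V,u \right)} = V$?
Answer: $-574$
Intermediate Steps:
$E = -40$ ($E = -2 - 38 = -40$)
$S{\left(B,k \right)} = -40$
$626 + S{\left(W,\left(2 + 3\right)^{2} \right)} r{\left(30,26 \right)} = 626 - 1200 = -574$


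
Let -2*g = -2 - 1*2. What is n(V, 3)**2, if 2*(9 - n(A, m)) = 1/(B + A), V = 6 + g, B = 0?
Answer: 20449/256 ≈ 79.879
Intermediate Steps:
g = 2 (g = -(-2 - 1*2)/2 = -(-2 - 2)/2 = -1/2*(-4) = 2)
V = 8 (V = 6 + 2 = 8)
n(A, m) = 9 - 1/(2*A) (n(A, m) = 9 - 1/(2*(0 + A)) = 9 - 1/(2*A))
n(V, 3)**2 = (9 - 1/2/8)**2 = (9 - 1/2*1/8)**2 = (9 - 1/16)**2 = (143/16)**2 = 20449/256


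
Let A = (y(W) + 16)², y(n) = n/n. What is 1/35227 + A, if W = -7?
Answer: 10180604/35227 ≈ 289.00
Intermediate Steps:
y(n) = 1
A = 289 (A = (1 + 16)² = 17² = 289)
1/35227 + A = 1/35227 + 289 = 10180604/35227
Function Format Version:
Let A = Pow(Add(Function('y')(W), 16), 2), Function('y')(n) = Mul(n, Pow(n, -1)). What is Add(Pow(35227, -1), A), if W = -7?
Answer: Rational(10180604, 35227) ≈ 289.00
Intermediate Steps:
Function('y')(n) = 1
A = 289 (A = Pow(Add(1, 16), 2) = Pow(17, 2) = 289)
Add(Pow(35227, -1), A) = Add(Pow(35227, -1), 289) = Add(Rational(1, 35227), 289) = Rational(10180604, 35227)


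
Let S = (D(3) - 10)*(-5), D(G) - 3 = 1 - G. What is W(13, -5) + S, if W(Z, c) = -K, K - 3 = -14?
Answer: 56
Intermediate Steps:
K = -11 (K = 3 - 14 = -11)
W(Z, c) = 11 (W(Z, c) = -1*(-11) = 11)
D(G) = 4 - G (D(G) = 3 + (1 - G) = 4 - G)
S = 45 (S = ((4 - 1*3) - 10)*(-5) = ((4 - 3) - 10)*(-5) = (1 - 10)*(-5) = -9*(-5) = 45)
W(13, -5) + S = 11 + 45 = 56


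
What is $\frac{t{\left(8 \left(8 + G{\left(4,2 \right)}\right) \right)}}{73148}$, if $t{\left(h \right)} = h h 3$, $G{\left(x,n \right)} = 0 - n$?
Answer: $\frac{1728}{18287} \approx 0.094493$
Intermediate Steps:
$G{\left(x,n \right)} = - n$
$t{\left(h \right)} = 3 h^{2}$ ($t{\left(h \right)} = h^{2} \cdot 3 = 3 h^{2}$)
$\frac{t{\left(8 \left(8 + G{\left(4,2 \right)}\right) \right)}}{73148} = \frac{3 \left(8 \left(8 - 2\right)\right)^{2}}{73148} = 3 \left(8 \left(8 - 2\right)\right)^{2} \cdot \frac{1}{73148} = 3 \left(8 \cdot 6\right)^{2} \cdot \frac{1}{73148} = 3 \cdot 48^{2} \cdot \frac{1}{73148} = 3 \cdot 2304 \cdot \frac{1}{73148} = 6912 \cdot \frac{1}{73148} = \frac{1728}{18287}$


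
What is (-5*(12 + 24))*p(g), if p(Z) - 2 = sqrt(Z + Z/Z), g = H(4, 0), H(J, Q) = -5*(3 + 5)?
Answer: -360 - 180*I*sqrt(39) ≈ -360.0 - 1124.1*I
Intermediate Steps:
H(J, Q) = -40 (H(J, Q) = -5*8 = -40)
g = -40
p(Z) = 2 + sqrt(1 + Z) (p(Z) = 2 + sqrt(Z + Z/Z) = 2 + sqrt(Z + 1) = 2 + sqrt(1 + Z))
(-5*(12 + 24))*p(g) = (-5*(12 + 24))*(2 + sqrt(1 - 40)) = (-5*36)*(2 + sqrt(-39)) = -180*(2 + I*sqrt(39)) = -360 - 180*I*sqrt(39)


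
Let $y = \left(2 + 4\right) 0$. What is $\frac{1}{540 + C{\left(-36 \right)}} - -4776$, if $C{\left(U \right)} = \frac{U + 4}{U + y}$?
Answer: $\frac{23249577}{4868} \approx 4776.0$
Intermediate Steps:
$y = 0$ ($y = 6 \cdot 0 = 0$)
$C{\left(U \right)} = \frac{4 + U}{U}$ ($C{\left(U \right)} = \frac{U + 4}{U + 0} = \frac{4 + U}{U}$)
$\frac{1}{540 + C{\left(-36 \right)}} - -4776 = \frac{1}{540 + \frac{4 - 36}{-36}} - -4776 = \frac{1}{540 - - \frac{8}{9}} + 4776 = \frac{1}{540 + \frac{8}{9}} + 4776 = \frac{1}{\frac{4868}{9}} + 4776 = \frac{9}{4868} + 4776 = \frac{23249577}{4868}$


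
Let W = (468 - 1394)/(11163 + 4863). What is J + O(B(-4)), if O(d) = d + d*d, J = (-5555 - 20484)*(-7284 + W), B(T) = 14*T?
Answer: 1519847029085/8013 ≈ 1.8967e+8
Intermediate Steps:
W = -463/8013 (W = -926/16026 = -926*1/16026 = -463/8013 ≈ -0.057781)
J = 1519822349045/8013 (J = (-5555 - 20484)*(-7284 - 463/8013) = -26039*(-58367155/8013) = 1519822349045/8013 ≈ 1.8967e+8)
O(d) = d + d²
J + O(B(-4)) = 1519822349045/8013 + (14*(-4))*(1 + 14*(-4)) = 1519822349045/8013 - 56*(1 - 56) = 1519822349045/8013 - 56*(-55) = 1519822349045/8013 + 3080 = 1519847029085/8013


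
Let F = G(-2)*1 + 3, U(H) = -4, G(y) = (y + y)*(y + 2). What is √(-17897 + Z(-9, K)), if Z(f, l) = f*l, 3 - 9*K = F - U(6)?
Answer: I*√17893 ≈ 133.76*I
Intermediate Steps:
G(y) = 2*y*(2 + y) (G(y) = (2*y)*(2 + y) = 2*y*(2 + y))
F = 3 (F = (2*(-2)*(2 - 2))*1 + 3 = (2*(-2)*0)*1 + 3 = 0*1 + 3 = 0 + 3 = 3)
K = -4/9 (K = ⅓ - (3 - 1*(-4))/9 = ⅓ - (3 + 4)/9 = ⅓ - ⅑*7 = ⅓ - 7/9 = -4/9 ≈ -0.44444)
√(-17897 + Z(-9, K)) = √(-17897 - 9*(-4/9)) = √(-17897 + 4) = √(-17893) = I*√17893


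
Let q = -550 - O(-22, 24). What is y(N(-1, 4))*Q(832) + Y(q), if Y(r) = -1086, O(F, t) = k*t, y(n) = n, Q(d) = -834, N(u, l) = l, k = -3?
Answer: -4422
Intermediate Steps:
O(F, t) = -3*t
q = -478 (q = -550 - (-3)*24 = -550 - 1*(-72) = -550 + 72 = -478)
y(N(-1, 4))*Q(832) + Y(q) = 4*(-834) - 1086 = -3336 - 1086 = -4422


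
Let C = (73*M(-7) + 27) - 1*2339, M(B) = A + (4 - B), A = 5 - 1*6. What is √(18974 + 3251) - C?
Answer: 1582 + 5*√889 ≈ 1731.1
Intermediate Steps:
A = -1 (A = 5 - 6 = -1)
M(B) = 3 - B (M(B) = -1 + (4 - B) = 3 - B)
C = -1582 (C = (73*(3 - 1*(-7)) + 27) - 1*2339 = (73*(3 + 7) + 27) - 2339 = (73*10 + 27) - 2339 = (730 + 27) - 2339 = 757 - 2339 = -1582)
√(18974 + 3251) - C = √(18974 + 3251) - 1*(-1582) = √22225 + 1582 = 5*√889 + 1582 = 1582 + 5*√889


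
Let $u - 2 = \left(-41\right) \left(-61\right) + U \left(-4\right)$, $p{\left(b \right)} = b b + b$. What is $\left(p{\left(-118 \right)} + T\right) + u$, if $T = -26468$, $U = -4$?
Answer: $-10143$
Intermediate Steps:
$p{\left(b \right)} = b + b^{2}$ ($p{\left(b \right)} = b^{2} + b = b + b^{2}$)
$u = 2519$ ($u = 2 - -2517 = 2 + \left(2501 + 16\right) = 2 + 2517 = 2519$)
$\left(p{\left(-118 \right)} + T\right) + u = \left(- 118 \left(1 - 118\right) - 26468\right) + 2519 = \left(\left(-118\right) \left(-117\right) - 26468\right) + 2519 = \left(13806 - 26468\right) + 2519 = -12662 + 2519 = -10143$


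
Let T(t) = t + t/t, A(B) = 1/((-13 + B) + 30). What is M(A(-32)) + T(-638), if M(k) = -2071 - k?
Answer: -40619/15 ≈ -2707.9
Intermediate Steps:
A(B) = 1/(17 + B)
T(t) = 1 + t (T(t) = t + 1 = 1 + t)
M(A(-32)) + T(-638) = (-2071 - 1/(17 - 32)) + (1 - 638) = (-2071 - 1/(-15)) - 637 = (-2071 - 1*(-1/15)) - 637 = (-2071 + 1/15) - 637 = -31064/15 - 637 = -40619/15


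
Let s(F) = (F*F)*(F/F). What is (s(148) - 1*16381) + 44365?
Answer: 49888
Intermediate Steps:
s(F) = F**2 (s(F) = F**2*1 = F**2)
(s(148) - 1*16381) + 44365 = (148**2 - 1*16381) + 44365 = (21904 - 16381) + 44365 = 5523 + 44365 = 49888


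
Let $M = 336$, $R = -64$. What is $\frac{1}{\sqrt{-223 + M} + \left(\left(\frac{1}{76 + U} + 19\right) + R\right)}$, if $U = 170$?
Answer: $- \frac{2722974}{115684453} - \frac{60516 \sqrt{113}}{115684453} \approx -0.029099$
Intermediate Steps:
$\frac{1}{\sqrt{-223 + M} + \left(\left(\frac{1}{76 + U} + 19\right) + R\right)} = \frac{1}{\sqrt{-223 + 336} - \left(45 - \frac{1}{76 + 170}\right)} = \frac{1}{\sqrt{113} - \left(45 - \frac{1}{246}\right)} = \frac{1}{\sqrt{113} + \left(\left(\frac{1}{246} + 19\right) - 64\right)} = \frac{1}{\sqrt{113} + \left(\frac{4675}{246} - 64\right)} = \frac{1}{\sqrt{113} - \frac{11069}{246}} = \frac{1}{- \frac{11069}{246} + \sqrt{113}}$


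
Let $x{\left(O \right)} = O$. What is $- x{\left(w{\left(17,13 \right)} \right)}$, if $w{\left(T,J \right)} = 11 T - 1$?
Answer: $-186$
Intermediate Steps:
$w{\left(T,J \right)} = -1 + 11 T$
$- x{\left(w{\left(17,13 \right)} \right)} = - (-1 + 11 \cdot 17) = - (-1 + 187) = \left(-1\right) 186 = -186$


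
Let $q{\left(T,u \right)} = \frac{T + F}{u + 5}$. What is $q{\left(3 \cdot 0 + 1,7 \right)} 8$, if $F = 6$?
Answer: $\frac{14}{3} \approx 4.6667$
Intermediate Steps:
$q{\left(T,u \right)} = \frac{6 + T}{5 + u}$ ($q{\left(T,u \right)} = \frac{T + 6}{u + 5} = \frac{6 + T}{5 + u}$)
$q{\left(3 \cdot 0 + 1,7 \right)} 8 = \frac{6 + \left(3 \cdot 0 + 1\right)}{5 + 7} \cdot 8 = \frac{6 + \left(0 + 1\right)}{12} \cdot 8 = \frac{6 + 1}{12} \cdot 8 = \frac{1}{12} \cdot 7 \cdot 8 = \frac{7}{12} \cdot 8 = \frac{14}{3}$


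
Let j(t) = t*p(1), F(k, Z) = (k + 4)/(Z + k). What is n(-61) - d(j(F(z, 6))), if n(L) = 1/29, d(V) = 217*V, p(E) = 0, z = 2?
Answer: 1/29 ≈ 0.034483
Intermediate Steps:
F(k, Z) = (4 + k)/(Z + k)
j(t) = 0 (j(t) = t*0 = 0)
n(L) = 1/29
n(-61) - d(j(F(z, 6))) = 1/29 - 217*0 = 1/29 - 1*0 = 1/29 + 0 = 1/29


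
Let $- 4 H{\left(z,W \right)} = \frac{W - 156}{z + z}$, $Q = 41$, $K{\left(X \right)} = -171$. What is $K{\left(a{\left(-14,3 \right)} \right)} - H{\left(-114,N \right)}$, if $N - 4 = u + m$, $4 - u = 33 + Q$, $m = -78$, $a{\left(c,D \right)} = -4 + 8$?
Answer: $- \frac{12971}{76} \approx -170.67$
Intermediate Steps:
$a{\left(c,D \right)} = 4$
$u = -70$ ($u = 4 - \left(33 + 41\right) = 4 - 74 = -70$)
$N = -144$ ($N = 4 - 148 = -144$)
$H{\left(z,W \right)} = - \frac{-156 + W}{8 z}$ ($H{\left(z,W \right)} = - \frac{\left(W - 156\right) \frac{1}{z + z}}{4} = - \frac{\left(-156 + W\right) \frac{1}{2 z}}{4} = - \frac{\frac{1}{2} \frac{1}{z} \left(-156 + W\right)}{4} = - \frac{-156 + W}{8 z}$)
$K{\left(a{\left(-14,3 \right)} \right)} - H{\left(-114,N \right)} = -171 - \frac{156 - -144}{8 \left(-114\right)} = -171 - \frac{1}{8} \left(- \frac{1}{114}\right) \left(156 + 144\right) = -171 - \frac{1}{8} \left(- \frac{1}{114}\right) 300 = -171 - - \frac{25}{76} = -171 + \frac{25}{76} = - \frac{12971}{76}$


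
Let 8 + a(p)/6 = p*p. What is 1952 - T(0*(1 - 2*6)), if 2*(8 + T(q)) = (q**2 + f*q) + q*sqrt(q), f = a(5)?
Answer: 1960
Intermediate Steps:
a(p) = -48 + 6*p**2 (a(p) = -48 + 6*(p*p) = -48 + 6*p**2)
f = 102 (f = -48 + 6*5**2 = -48 + 6*25 = -48 + 150 = 102)
T(q) = -8 + q**2/2 + q**(3/2)/2 + 51*q (T(q) = -8 + ((q**2 + 102*q) + q*sqrt(q))/2 = -8 + ((q**2 + 102*q) + q**(3/2))/2 = -8 + (q**2 + q**(3/2) + 102*q)/2 = -8 + (q**2/2 + q**(3/2)/2 + 51*q) = -8 + q**2/2 + q**(3/2)/2 + 51*q)
1952 - T(0*(1 - 2*6)) = 1952 - (-8 + (0*(1 - 2*6))**2/2 + (0*(1 - 2*6))**(3/2)/2 + 51*(0*(1 - 2*6))) = 1952 - (-8 + (0*(1 - 12))**2/2 + (0*(1 - 12))**(3/2)/2 + 51*(0*(1 - 12))) = 1952 - (-8 + (0*(-11))**2/2 + (0*(-11))**(3/2)/2 + 51*(0*(-11))) = 1952 - (-8 + (1/2)*0**2 + 0**(3/2)/2 + 51*0) = 1952 - (-8 + (1/2)*0 + (1/2)*0 + 0) = 1952 - (-8 + 0 + 0 + 0) = 1952 - 1*(-8) = 1952 + 8 = 1960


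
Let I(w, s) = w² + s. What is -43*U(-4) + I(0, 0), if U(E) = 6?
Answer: -258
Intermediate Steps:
I(w, s) = s + w²
-43*U(-4) + I(0, 0) = -43*6 + (0 + 0²) = -258 + (0 + 0) = -258 + 0 = -258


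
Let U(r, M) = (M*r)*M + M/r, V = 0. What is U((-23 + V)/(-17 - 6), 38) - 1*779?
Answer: 703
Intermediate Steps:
U(r, M) = M/r + r*M**2 (U(r, M) = r*M**2 + M/r = M/r + r*M**2)
U((-23 + V)/(-17 - 6), 38) - 1*779 = (38/(((-23 + 0)/(-17 - 6))) + ((-23 + 0)/(-17 - 6))*38**2) - 1*779 = (38/((-23/(-23))) - 23/(-23)*1444) - 779 = (38/((-23*(-1/23))) - 23*(-1/23)*1444) - 779 = (38/1 + 1*1444) - 779 = (38*1 + 1444) - 779 = (38 + 1444) - 779 = 1482 - 779 = 703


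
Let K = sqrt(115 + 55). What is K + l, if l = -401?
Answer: -401 + sqrt(170) ≈ -387.96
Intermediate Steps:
K = sqrt(170) ≈ 13.038
K + l = sqrt(170) - 401 = -401 + sqrt(170)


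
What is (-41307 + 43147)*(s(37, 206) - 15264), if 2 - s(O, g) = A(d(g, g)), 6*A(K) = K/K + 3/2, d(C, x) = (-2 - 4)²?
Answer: -84248540/3 ≈ -2.8083e+7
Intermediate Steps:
d(C, x) = 36 (d(C, x) = (-6)² = 36)
A(K) = 5/12 (A(K) = (K/K + 3/2)/6 = (1 + 3*(½))/6 = (1 + 3/2)/6 = (⅙)*(5/2) = 5/12)
s(O, g) = 19/12 (s(O, g) = 2 - 1*5/12 = 2 - 5/12 = 19/12)
(-41307 + 43147)*(s(37, 206) - 15264) = (-41307 + 43147)*(19/12 - 15264) = 1840*(-183149/12) = -84248540/3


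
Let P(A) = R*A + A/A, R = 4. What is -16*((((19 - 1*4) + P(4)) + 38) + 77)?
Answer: -2352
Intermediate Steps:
P(A) = 1 + 4*A (P(A) = 4*A + A/A = 4*A + 1 = 1 + 4*A)
-16*((((19 - 1*4) + P(4)) + 38) + 77) = -16*((((19 - 1*4) + (1 + 4*4)) + 38) + 77) = -16*((((19 - 4) + (1 + 16)) + 38) + 77) = -16*(((15 + 17) + 38) + 77) = -16*((32 + 38) + 77) = -16*(70 + 77) = -16*147 = -2352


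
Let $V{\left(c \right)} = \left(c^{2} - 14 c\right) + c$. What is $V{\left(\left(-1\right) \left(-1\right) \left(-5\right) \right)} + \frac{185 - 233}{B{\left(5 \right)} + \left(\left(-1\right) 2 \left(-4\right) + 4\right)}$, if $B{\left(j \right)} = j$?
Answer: $\frac{1482}{17} \approx 87.177$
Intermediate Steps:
$V{\left(c \right)} = c^{2} - 13 c$
$V{\left(\left(-1\right) \left(-1\right) \left(-5\right) \right)} + \frac{185 - 233}{B{\left(5 \right)} + \left(\left(-1\right) 2 \left(-4\right) + 4\right)} = \left(-1\right) \left(-1\right) \left(-5\right) \left(-13 + \left(-1\right) \left(-1\right) \left(-5\right)\right) + \frac{185 - 233}{5 + \left(\left(-1\right) 2 \left(-4\right) + 4\right)} = 1 \left(-5\right) \left(-13 + 1 \left(-5\right)\right) - \frac{48}{5 + \left(\left(-2\right) \left(-4\right) + 4\right)} = - 5 \left(-13 - 5\right) - \frac{48}{5 + \left(8 + 4\right)} = \left(-5\right) \left(-18\right) - \frac{48}{5 + 12} = 90 - \frac{48}{17} = \frac{1482}{17}$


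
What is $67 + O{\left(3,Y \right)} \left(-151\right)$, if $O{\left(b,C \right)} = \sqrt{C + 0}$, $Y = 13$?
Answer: $67 - 151 \sqrt{13} \approx -477.44$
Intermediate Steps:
$O{\left(b,C \right)} = \sqrt{C}$
$67 + O{\left(3,Y \right)} \left(-151\right) = 67 + \sqrt{13} \left(-151\right) = 67 - 151 \sqrt{13}$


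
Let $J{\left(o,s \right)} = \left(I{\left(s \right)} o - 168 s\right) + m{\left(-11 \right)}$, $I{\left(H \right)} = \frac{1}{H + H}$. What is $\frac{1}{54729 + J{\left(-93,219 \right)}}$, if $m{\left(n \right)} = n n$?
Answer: $\frac{146}{2636437} \approx 5.5378 \cdot 10^{-5}$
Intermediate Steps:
$m{\left(n \right)} = n^{2}$
$I{\left(H \right)} = \frac{1}{2 H}$
$J{\left(o,s \right)} = 121 - 168 s + \frac{o}{2 s}$ ($J{\left(o,s \right)} = \left(\frac{1}{2 s} o - 168 s\right) + \left(-11\right)^{2} = \left(\frac{o}{2 s} - 168 s\right) + 121 = \left(- 168 s + \frac{o}{2 s}\right) + 121 = 121 - 168 s + \frac{o}{2 s}$)
$\frac{1}{54729 + J{\left(-93,219 \right)}} = \frac{1}{54729 + \left(121 - 36792 + \frac{1}{2} \left(-93\right) \frac{1}{219}\right)} = \frac{1}{54729 - \frac{5353997}{146}} = \frac{1}{\frac{2636437}{146}} = \frac{146}{2636437}$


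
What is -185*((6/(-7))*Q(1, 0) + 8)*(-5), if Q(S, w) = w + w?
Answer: 7400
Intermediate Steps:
Q(S, w) = 2*w
-185*((6/(-7))*Q(1, 0) + 8)*(-5) = -185*((6/(-7))*(2*0) + 8)*(-5) = -185*((6*(-⅐))*0 + 8)*(-5) = -185*(-6/7*0 + 8)*(-5) = -185*(0 + 8)*(-5) = -185*8*(-5) = -1480*(-5) = 7400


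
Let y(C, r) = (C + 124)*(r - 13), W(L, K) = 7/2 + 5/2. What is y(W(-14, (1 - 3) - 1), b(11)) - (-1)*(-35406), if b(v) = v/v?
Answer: -36966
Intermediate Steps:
b(v) = 1
W(L, K) = 6 (W(L, K) = 7*(½) + 5*(½) = 7/2 + 5/2 = 6)
y(C, r) = (-13 + r)*(124 + C) (y(C, r) = (124 + C)*(-13 + r) = (-13 + r)*(124 + C))
y(W(-14, (1 - 3) - 1), b(11)) - (-1)*(-35406) = (-1612 - 13*6 + 124*1 + 6*1) - (-1)*(-35406) = (-1612 - 78 + 124 + 6) - 1*35406 = -1560 - 35406 = -36966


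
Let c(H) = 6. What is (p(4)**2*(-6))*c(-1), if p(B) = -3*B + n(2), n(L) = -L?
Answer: -7056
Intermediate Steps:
p(B) = -2 - 3*B (p(B) = -3*B - 1*2 = -3*B - 2 = -2 - 3*B)
(p(4)**2*(-6))*c(-1) = ((-2 - 3*4)**2*(-6))*6 = ((-2 - 12)**2*(-6))*6 = ((-14)**2*(-6))*6 = (196*(-6))*6 = -1176*6 = -7056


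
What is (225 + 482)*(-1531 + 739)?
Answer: -559944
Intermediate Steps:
(225 + 482)*(-1531 + 739) = 707*(-792) = -559944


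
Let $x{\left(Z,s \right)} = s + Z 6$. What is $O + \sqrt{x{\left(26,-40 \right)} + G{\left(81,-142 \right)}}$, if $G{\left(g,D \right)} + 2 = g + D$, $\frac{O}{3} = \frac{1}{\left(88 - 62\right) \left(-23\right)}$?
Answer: $- \frac{3}{598} + \sqrt{53} \approx 7.2751$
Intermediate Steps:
$x{\left(Z,s \right)} = s + 6 Z$
$O = - \frac{3}{598}$ ($O = \frac{3}{\left(88 - 62\right) \left(-23\right)} = \frac{3}{26 \left(-23\right)} = \frac{3}{-598} = 3 \left(- \frac{1}{598}\right) = - \frac{3}{598} \approx -0.0050167$)
$G{\left(g,D \right)} = -2 + D + g$ ($G{\left(g,D \right)} = -2 + \left(g + D\right) = -2 + \left(D + g\right) = -2 + D + g$)
$O + \sqrt{x{\left(26,-40 \right)} + G{\left(81,-142 \right)}} = - \frac{3}{598} + \sqrt{\left(-40 + 6 \cdot 26\right) - 63} = - \frac{3}{598} + \sqrt{\left(-40 + 156\right) - 63} = - \frac{3}{598} + \sqrt{116 - 63} = - \frac{3}{598} + \sqrt{53}$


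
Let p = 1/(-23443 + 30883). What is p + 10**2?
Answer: 744001/7440 ≈ 100.00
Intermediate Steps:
p = 1/7440 ≈ 0.00013441
p + 10**2 = 1/7440 + 10**2 = 1/7440 + 100 = 744001/7440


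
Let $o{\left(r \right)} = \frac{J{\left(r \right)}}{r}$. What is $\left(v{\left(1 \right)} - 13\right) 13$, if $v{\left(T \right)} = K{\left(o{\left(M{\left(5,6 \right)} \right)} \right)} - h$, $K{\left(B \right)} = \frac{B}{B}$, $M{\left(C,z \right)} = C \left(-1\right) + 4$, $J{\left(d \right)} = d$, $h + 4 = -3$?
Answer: $-65$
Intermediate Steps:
$h = -7$ ($h = -4 - 3 = -7$)
$M{\left(C,z \right)} = 4 - C$ ($M{\left(C,z \right)} = - C + 4 = 4 - C$)
$o{\left(r \right)} = 1$ ($o{\left(r \right)} = \frac{r}{r} = 1$)
$K{\left(B \right)} = 1$
$v{\left(T \right)} = 8$ ($v{\left(T \right)} = 1 - -7 = 1 + 7 = 8$)
$\left(v{\left(1 \right)} - 13\right) 13 = \left(8 - 13\right) 13 = \left(-5\right) 13 = -65$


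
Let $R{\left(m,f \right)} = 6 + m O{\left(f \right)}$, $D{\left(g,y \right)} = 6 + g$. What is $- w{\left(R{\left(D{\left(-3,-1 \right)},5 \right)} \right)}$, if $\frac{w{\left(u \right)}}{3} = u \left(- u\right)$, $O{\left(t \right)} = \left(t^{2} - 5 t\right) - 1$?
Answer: $27$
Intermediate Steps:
$O{\left(t \right)} = -1 + t^{2} - 5 t$
$R{\left(m,f \right)} = 6 + m \left(-1 + f^{2} - 5 f\right)$
$w{\left(u \right)} = - 3 u^{2}$ ($w{\left(u \right)} = 3 u \left(- u\right) = 3 \left(- u^{2}\right) = - 3 u^{2}$)
$- w{\left(R{\left(D{\left(-3,-1 \right)},5 \right)} \right)} = - \left(-3\right) \left(6 - \left(6 - 3\right) \left(1 - 5^{2} + 5 \cdot 5\right)\right)^{2} = - \left(-3\right) \left(6 - 3 \left(1 - 25 + 25\right)\right)^{2} = - \left(-3\right) \left(6 - 3 \cdot 1\right)^{2} = - \left(-3\right) \left(6 - 3\right)^{2} = - \left(-3\right) 3^{2} = - \left(-3\right) 9 = \left(-1\right) \left(-27\right) = 27$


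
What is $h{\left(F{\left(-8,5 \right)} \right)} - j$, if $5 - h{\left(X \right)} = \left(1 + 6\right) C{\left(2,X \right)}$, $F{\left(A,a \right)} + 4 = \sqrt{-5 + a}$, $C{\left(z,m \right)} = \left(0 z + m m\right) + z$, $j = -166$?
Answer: $45$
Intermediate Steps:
$C{\left(z,m \right)} = z + m^{2}$ ($C{\left(z,m \right)} = \left(0 + m^{2}\right) + z = m^{2} + z = z + m^{2}$)
$F{\left(A,a \right)} = -4 + \sqrt{-5 + a}$
$h{\left(X \right)} = -9 - 7 X^{2}$ ($h{\left(X \right)} = 5 - \left(1 + 6\right) \left(2 + X^{2}\right) = 5 - 7 \left(2 + X^{2}\right) = 5 - \left(14 + 7 X^{2}\right) = -9 - 7 X^{2}$)
$h{\left(F{\left(-8,5 \right)} \right)} - j = \left(-9 - 7 \left(-4 + \sqrt{-5 + 5}\right)^{2}\right) - -166 = \left(-9 - 7 \left(-4 + \sqrt{0}\right)^{2}\right) + 166 = \left(-9 - 7 \left(-4 + 0\right)^{2}\right) + 166 = \left(-9 - 7 \left(-4\right)^{2}\right) + 166 = \left(-9 - 112\right) + 166 = -121 + 166 = 45$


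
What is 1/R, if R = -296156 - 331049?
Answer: -1/627205 ≈ -1.5944e-6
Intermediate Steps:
R = -627205
1/R = 1/(-627205) = -1/627205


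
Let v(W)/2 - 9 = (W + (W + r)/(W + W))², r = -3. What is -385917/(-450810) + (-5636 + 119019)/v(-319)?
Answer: 1097453397536008/775654357914615 ≈ 1.4149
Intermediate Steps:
v(W) = 18 + 2*(W + (-3 + W)/(2*W))² (v(W) = 18 + 2*(W + (W - 3)/(W + W))² = 18 + 2*(W + (-3 + W)/((2*W)))² = 18 + 2*(W + (-3 + W)*(1/(2*W)))² = 18 + 2*(W + (-3 + W)/(2*W))²)
-385917/(-450810) + (-5636 + 119019)/v(-319) = -385917/(-450810) + (-5636 + 119019)/(18 + (½)*(-3 - 319 + 2*(-319)²)²/(-319)²) = -385917*(-1/450810) + 113383/(18 + (½)*(1/101761)*(-3 - 319 + 2*101761)²) = 128639/150270 + 113383/(18 + (½)*(1/101761)*(-3 - 319 + 203522)²) = 128639/150270 + 113383/(18 + (½)*(1/101761)*203200²) = 128639/150270 + 113383/(18 + (½)*(1/101761)*41290240000) = 128639/150270 + 113383/(18 + 20645120000/101761) = 128639/150270 + 113383/(20646951698/101761) = 128639/150270 + 113383*(101761/20646951698) = 128639/150270 + 11537967463/20646951698 = 1097453397536008/775654357914615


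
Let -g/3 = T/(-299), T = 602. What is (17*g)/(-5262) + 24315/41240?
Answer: 1232985433/2162815304 ≈ 0.57008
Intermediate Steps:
g = 1806/299 (g = -1806/(-299) = -1806*(-1)/299 = -3*(-602/299) = 1806/299 ≈ 6.0401)
(17*g)/(-5262) + 24315/41240 = (17*(1806/299))/(-5262) + 24315/41240 = (30702/299)*(-1/5262) + 24315*(1/41240) = -5117/262223 + 4863/8248 = 1232985433/2162815304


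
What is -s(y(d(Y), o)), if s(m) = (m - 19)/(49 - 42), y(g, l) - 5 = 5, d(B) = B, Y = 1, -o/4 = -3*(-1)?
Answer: 9/7 ≈ 1.2857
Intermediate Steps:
o = -12 (o = -(-12)*(-1) = -4*3 = -12)
y(g, l) = 10 (y(g, l) = 5 + 5 = 10)
s(m) = -19/7 + m/7 (s(m) = (-19 + m)/7 = (-19 + m)*(1/7) = -19/7 + m/7)
-s(y(d(Y), o)) = -(-19/7 + (1/7)*10) = -(-19/7 + 10/7) = -1*(-9/7) = 9/7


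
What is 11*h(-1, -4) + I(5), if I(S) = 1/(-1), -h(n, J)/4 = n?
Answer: 43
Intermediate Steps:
h(n, J) = -4*n
I(S) = -1
11*h(-1, -4) + I(5) = 11*(-4*(-1)) - 1 = 11*4 - 1 = 44 - 1 = 43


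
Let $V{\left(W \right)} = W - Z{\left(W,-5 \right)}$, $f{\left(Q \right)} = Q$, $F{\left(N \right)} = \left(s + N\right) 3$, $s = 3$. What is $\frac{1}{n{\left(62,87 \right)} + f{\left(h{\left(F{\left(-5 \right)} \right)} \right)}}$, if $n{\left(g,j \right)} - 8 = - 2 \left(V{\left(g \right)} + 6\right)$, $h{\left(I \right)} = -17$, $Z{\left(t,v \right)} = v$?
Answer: $- \frac{1}{155} \approx -0.0064516$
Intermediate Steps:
$F{\left(N \right)} = 9 + 3 N$ ($F{\left(N \right)} = \left(3 + N\right) 3 = 9 + 3 N$)
$V{\left(W \right)} = 5 + W$ ($V{\left(W \right)} = W - -5 = W + 5 = 5 + W$)
$n{\left(g,j \right)} = -14 - 2 g$ ($n{\left(g,j \right)} = 8 - 2 \left(\left(5 + g\right) + 6\right) = 8 - 2 \left(11 + g\right) = 8 - \left(22 + 2 g\right) = -14 - 2 g$)
$\frac{1}{n{\left(62,87 \right)} + f{\left(h{\left(F{\left(-5 \right)} \right)} \right)}} = \frac{1}{\left(-14 - 124\right) - 17} = \frac{1}{-138 - 17} = \frac{1}{-155} = - \frac{1}{155}$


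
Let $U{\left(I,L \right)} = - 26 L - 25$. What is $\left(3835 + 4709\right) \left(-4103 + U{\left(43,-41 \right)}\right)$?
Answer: $-26161728$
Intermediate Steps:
$U{\left(I,L \right)} = -25 - 26 L$
$\left(3835 + 4709\right) \left(-4103 + U{\left(43,-41 \right)}\right) = \left(3835 + 4709\right) \left(-4103 - -1041\right) = 8544 \left(-4103 + \left(-25 + 1066\right)\right) = 8544 \left(-4103 + 1041\right) = 8544 \left(-3062\right) = -26161728$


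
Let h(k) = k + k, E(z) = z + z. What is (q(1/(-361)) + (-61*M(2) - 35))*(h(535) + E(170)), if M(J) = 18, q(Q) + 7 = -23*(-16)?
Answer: -1088520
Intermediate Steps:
q(Q) = 361 (q(Q) = -7 - 23*(-16) = -7 + 368 = 361)
E(z) = 2*z
h(k) = 2*k
(q(1/(-361)) + (-61*M(2) - 35))*(h(535) + E(170)) = (361 + (-61*18 - 35))*(2*535 + 2*170) = (361 + (-1098 - 35))*(1070 + 340) = (361 - 1133)*1410 = -772*1410 = -1088520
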